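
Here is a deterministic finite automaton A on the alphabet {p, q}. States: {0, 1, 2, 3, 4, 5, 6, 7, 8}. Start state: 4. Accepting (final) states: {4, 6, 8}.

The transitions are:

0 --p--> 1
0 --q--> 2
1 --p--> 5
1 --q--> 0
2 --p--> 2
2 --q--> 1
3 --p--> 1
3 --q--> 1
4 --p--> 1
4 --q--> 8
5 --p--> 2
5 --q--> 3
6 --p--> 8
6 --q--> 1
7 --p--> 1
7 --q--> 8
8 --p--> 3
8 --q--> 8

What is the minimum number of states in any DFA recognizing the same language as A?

States {6,7} cannot be reached from the start state, so discard them.
P0 = {4,8} | {0,1,2,3,5}.
No further refinement is possible. Final partition (2 blocks): {4,8} | {0,1,2,3,5}.

2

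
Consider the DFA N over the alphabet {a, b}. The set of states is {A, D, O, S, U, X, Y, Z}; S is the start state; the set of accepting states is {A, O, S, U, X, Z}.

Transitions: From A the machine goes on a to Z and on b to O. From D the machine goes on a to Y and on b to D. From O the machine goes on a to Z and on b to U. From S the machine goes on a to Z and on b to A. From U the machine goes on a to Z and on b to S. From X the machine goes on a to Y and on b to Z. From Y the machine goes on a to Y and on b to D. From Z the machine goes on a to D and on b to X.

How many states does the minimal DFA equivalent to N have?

3

P0 = {A,O,S,U,X,Z} | {D,Y}.
Split {A,O,S,U,X,Z} by δ(·,a) → {A,O,S,U} and {X,Z}.
No further refinement is possible. Final partition (3 blocks): {A,O,S,U} | {D,Y} | {X,Z}.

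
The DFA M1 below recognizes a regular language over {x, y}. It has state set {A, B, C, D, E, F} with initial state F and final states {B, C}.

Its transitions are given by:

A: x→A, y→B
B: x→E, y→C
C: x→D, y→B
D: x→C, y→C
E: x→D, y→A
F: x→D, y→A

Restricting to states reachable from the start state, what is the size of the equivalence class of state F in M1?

Every state is reachable, so we keep all 6.
Initial partition by acceptance: {B,C} | {A,D,E,F}.
On input x, block {A,D,E,F} splits into {A,E,F} and {D}.
Refine {B,C} on symbol x: members go to different blocks, giving {B} and {C}.
Split {A,E,F} by δ(·,x) → {E,F} and {A}.
The partition is now stable with 5 blocks: {B} | {E,F} | {D} | {C} | {A}.
State F belongs to the block {E,F}, which has 2 states.

2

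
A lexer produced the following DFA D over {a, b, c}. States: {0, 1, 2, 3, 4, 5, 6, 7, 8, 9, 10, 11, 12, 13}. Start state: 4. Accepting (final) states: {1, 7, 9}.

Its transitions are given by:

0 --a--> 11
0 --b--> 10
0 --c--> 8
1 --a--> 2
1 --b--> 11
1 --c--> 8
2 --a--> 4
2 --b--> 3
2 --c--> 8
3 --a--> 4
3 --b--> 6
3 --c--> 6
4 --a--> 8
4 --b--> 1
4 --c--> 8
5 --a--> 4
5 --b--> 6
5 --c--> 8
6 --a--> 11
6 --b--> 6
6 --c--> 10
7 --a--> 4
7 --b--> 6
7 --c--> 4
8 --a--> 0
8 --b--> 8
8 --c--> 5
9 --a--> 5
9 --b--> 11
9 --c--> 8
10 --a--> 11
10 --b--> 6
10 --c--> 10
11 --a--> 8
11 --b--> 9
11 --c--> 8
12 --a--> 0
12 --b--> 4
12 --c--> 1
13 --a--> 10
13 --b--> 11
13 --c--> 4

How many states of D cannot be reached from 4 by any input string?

BFS from 4 reaches {0, 1, 2, 3, 4, 5, 6, 8, 9, 10, 11}; the 3 state(s) 7, 12, 13 are never visited.

3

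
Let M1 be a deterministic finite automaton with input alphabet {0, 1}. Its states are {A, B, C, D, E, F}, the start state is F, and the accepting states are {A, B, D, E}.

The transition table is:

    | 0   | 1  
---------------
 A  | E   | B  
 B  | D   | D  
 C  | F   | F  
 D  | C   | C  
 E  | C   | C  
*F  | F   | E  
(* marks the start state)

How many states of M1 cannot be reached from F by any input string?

Starting at F and following transitions, the reachable set is {C, E, F}. That leaves A, B, D unreachable — 3 in total.

3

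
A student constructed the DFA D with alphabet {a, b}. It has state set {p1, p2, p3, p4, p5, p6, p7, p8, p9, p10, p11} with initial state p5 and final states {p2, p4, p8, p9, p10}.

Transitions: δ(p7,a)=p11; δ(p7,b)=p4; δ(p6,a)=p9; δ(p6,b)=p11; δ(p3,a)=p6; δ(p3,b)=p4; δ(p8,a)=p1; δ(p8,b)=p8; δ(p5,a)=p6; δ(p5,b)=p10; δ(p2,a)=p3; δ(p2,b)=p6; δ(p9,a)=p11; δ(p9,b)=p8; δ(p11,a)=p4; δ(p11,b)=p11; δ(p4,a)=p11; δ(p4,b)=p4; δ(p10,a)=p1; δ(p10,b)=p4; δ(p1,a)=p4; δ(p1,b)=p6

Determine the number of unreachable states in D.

3

Starting at p5 and following transitions, the reachable set is {p1, p4, p5, p6, p8, p9, p10, p11}. That leaves p2, p3, p7 unreachable — 3 in total.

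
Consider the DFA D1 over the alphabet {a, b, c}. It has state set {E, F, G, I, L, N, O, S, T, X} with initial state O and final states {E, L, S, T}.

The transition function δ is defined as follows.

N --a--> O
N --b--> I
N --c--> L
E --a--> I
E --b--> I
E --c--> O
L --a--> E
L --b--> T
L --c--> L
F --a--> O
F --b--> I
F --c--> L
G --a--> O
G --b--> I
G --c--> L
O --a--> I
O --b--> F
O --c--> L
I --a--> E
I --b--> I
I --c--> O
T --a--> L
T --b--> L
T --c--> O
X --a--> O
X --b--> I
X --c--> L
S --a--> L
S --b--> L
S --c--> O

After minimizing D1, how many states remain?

States {G,N,S,X} cannot be reached from the start state, so discard them.
P0 = {E,L,T} | {F,I,O}.
Split {E,L,T} by δ(·,a) → {L,T} and {E}.
Refine {L,T} on symbol a: members go to different blocks, giving {L} and {T}.
Split {F,I,O} by δ(·,a) → {F,O} and {I}.
On input a, block {F,O} splits into {O} and {F}.
Stable partition: {L} | {O} | {E} | {T} | {I} | {F} — 6 equivalence classes.

6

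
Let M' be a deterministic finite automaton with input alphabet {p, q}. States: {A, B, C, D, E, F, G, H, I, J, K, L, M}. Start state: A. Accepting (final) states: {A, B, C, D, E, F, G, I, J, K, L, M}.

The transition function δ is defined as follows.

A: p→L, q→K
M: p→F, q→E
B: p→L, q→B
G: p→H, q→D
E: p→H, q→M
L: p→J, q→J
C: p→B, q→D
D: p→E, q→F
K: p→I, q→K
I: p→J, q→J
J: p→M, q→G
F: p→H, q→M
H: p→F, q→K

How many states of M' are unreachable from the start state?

No path from A leads to B, C; the other 11 states are all reachable.

2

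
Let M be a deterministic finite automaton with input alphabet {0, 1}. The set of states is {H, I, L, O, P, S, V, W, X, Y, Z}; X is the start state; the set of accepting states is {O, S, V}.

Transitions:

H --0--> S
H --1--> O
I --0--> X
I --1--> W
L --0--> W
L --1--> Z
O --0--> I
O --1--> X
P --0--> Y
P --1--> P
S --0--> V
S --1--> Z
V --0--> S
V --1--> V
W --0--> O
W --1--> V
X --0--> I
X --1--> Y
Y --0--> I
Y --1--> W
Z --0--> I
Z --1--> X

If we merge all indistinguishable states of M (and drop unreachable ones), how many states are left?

8

States {H,L,P} cannot be reached from the start state, so discard them.
Start with accepting vs non-accepting: {O,S,V} | {I,W,X,Y,Z}.
On input 0, block {O,S,V} splits into {S,V} and {O}.
Split {S,V} by δ(·,1) → {S} and {V}.
Split {I,W,X,Y,Z} by δ(·,0) → {I,X,Y,Z} and {W}.
Split {I,X,Y,Z} by δ(·,1) → {X,Z} and {I,Y}.
Split {X,Z} by δ(·,1) → {X} and {Z}.
Split {I,Y} by δ(·,0) → {Y} and {I}.
Stable partition: {S} | {X} | {O} | {V} | {W} | {Y} | {Z} | {I} — 8 equivalence classes.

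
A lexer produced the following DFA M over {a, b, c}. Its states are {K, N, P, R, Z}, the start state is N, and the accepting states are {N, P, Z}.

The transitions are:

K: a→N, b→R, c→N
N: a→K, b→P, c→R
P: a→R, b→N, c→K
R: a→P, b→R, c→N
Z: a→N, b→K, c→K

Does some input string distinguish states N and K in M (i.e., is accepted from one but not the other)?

First remove the unreachable states {Z}; 4 states remain.
Start with accepting vs non-accepting: {N,P} | {K,R}.
Stable partition: {N,P} | {K,R} — 2 equivalence classes.
N and K end up in different blocks, so they are distinguishable. For instance, the string 'ε' is accepted from only N.

Yes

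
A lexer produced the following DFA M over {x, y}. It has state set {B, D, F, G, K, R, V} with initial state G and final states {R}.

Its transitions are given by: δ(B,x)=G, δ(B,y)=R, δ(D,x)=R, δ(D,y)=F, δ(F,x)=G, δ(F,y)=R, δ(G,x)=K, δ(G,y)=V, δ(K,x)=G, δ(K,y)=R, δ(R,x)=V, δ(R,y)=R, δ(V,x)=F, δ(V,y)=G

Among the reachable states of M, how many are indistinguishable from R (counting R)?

1

Reachable states from the start: {F,G,K,R,V}. Unreachable: {B,D} — drop them.
Start with accepting vs non-accepting: {R} | {F,G,K,V}.
Refine {F,G,K,V} on symbol y: members go to different blocks, giving {F,K} and {G,V}.
Stable partition: {R} | {F,K} | {G,V} — 3 equivalence classes.
The equivalence class containing R is {R}, of size 1.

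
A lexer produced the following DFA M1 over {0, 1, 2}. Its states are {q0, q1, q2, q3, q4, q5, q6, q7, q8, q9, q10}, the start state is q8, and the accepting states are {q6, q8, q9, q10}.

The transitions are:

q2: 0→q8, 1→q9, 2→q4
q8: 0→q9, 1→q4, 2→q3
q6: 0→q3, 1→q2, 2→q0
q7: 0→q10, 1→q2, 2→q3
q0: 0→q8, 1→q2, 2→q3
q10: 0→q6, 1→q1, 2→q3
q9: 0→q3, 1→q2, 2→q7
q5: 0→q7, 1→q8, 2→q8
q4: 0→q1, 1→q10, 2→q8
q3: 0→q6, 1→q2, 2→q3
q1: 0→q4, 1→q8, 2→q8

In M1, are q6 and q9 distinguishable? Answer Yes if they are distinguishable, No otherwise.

No

States {q5} cannot be reached from the start state, so discard them.
Start with accepting vs non-accepting: {q6,q8,q9,q10} | {q0,q1,q2,q3,q4,q7}.
Split {q6,q8,q9,q10} by δ(·,0) → {q6,q9} and {q8,q10}.
Refine {q0,q1,q2,q3,q4,q7} on symbol 0: members go to different blocks, giving {q0,q2,q7} and {q1,q4} and {q3}.
Refine {q0,q2,q7} on symbol 1: members go to different blocks, giving {q0,q7} and {q2}.
No further refinement is possible. Final partition (6 blocks): {q6,q9} | {q0,q7} | {q8,q10} | {q1,q4} | {q3} | {q2}.
q6 and q9 lie in the same block of the stable partition, so they are equivalent — no string distinguishes them.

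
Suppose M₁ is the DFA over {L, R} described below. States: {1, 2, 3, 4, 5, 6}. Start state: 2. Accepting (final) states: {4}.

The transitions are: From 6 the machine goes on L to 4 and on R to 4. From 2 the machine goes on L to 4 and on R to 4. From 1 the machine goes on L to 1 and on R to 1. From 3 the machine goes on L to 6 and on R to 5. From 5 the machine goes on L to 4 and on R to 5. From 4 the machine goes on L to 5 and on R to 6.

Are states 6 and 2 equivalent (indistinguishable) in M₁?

Yes

States {1,3} cannot be reached from the start state, so discard them.
Start with accepting vs non-accepting: {4} | {2,5,6}.
Split {2,5,6} by δ(·,R) → {2,6} and {5}.
Stable partition: {4} | {2,6} | {5} — 3 equivalence classes.
6 and 2 lie in the same block of the stable partition, so they are equivalent — no string distinguishes them.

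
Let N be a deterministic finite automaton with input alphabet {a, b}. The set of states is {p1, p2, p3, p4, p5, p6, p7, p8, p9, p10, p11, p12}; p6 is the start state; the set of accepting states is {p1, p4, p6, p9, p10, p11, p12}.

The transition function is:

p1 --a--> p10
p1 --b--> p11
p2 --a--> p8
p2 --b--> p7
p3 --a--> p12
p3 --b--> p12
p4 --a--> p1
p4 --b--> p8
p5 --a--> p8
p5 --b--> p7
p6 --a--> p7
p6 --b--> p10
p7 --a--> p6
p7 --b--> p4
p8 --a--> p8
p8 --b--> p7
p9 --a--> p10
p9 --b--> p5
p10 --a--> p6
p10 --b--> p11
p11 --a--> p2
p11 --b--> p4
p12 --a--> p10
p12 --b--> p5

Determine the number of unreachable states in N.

No path from p6 leads to p3, p5, p9, p12; the other 8 states are all reachable.

4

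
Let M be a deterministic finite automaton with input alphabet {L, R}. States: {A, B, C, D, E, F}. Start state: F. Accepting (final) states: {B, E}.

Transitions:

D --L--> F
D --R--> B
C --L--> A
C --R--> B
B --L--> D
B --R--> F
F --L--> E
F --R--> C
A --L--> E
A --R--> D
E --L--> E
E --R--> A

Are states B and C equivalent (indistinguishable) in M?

Every state is reachable, so we keep all 6.
Start with accepting vs non-accepting: {B,E} | {A,C,D,F}.
Split {B,E} by δ(·,L) → {B} and {E}.
Split {A,C,D,F} by δ(·,L) → {A,F} and {C,D}.
The partition is now stable with 4 blocks: {B} | {A,F} | {E} | {C,D}.
B and C end up in different blocks, so they are distinguishable. For instance, the string 'ε' is accepted from only B.

No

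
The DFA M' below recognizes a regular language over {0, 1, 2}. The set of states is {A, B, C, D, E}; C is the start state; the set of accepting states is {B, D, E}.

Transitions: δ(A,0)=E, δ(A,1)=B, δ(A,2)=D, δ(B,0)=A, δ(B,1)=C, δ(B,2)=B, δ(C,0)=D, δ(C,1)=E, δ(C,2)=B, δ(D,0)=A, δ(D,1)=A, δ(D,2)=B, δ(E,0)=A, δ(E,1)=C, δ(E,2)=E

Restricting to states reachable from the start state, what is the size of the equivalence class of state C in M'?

Every state is reachable, so we keep all 5.
Initial partition by acceptance: {B,D,E} | {A,C}.
Stable partition: {B,D,E} | {A,C} — 2 equivalence classes.
The equivalence class containing C is {A,C}, of size 2.

2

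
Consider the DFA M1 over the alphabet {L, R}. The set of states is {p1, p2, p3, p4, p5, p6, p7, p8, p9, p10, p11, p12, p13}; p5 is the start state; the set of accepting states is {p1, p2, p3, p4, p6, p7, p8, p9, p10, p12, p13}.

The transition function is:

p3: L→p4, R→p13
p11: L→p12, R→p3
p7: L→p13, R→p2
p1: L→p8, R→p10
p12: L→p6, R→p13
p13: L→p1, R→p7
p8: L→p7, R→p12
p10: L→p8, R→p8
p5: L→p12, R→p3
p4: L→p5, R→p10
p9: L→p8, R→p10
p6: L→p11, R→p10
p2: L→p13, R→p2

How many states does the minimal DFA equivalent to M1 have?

States {p9} cannot be reached from the start state, so discard them.
Start with accepting vs non-accepting: {p1,p2,p3,p4,p6,p7,p8,p10,p12,p13} | {p5,p11}.
Split {p1,p2,p3,p4,p6,p7,p8,p10,p12,p13} by δ(·,L) → {p1,p2,p3,p7,p8,p10,p12,p13} and {p4,p6}.
Refine {p1,p2,p3,p7,p8,p10,p12,p13} on symbol L: members go to different blocks, giving {p1,p2,p7,p8,p10,p13} and {p3,p12}.
Refine {p1,p2,p7,p8,p10,p13} on symbol R: members go to different blocks, giving {p1,p2,p7,p10,p13} and {p8}.
Refine {p1,p2,p7,p10,p13} on symbol L: members go to different blocks, giving {p2,p7,p13} and {p1,p10}.
Refine {p2,p7,p13} on symbol L: members go to different blocks, giving {p2,p7} and {p13}.
On input R, block {p1,p10} splits into {p1} and {p10}.
The partition is now stable with 8 blocks: {p2,p7} | {p5,p11} | {p4,p6} | {p3,p12} | {p8} | {p1} | {p13} | {p10}.

8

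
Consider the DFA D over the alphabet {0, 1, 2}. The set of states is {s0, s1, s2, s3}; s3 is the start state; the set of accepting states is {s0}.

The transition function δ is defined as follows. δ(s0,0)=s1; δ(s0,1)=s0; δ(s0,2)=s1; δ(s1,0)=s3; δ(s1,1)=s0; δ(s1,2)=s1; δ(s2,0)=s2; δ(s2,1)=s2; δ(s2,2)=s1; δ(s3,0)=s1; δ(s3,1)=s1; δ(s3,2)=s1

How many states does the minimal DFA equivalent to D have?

First remove the unreachable states {s2}; 3 states remain.
Start with accepting vs non-accepting: {s0} | {s1,s3}.
On input 1, block {s1,s3} splits into {s1} and {s3}.
Stable partition: {s0} | {s1} | {s3} — 3 equivalence classes.

3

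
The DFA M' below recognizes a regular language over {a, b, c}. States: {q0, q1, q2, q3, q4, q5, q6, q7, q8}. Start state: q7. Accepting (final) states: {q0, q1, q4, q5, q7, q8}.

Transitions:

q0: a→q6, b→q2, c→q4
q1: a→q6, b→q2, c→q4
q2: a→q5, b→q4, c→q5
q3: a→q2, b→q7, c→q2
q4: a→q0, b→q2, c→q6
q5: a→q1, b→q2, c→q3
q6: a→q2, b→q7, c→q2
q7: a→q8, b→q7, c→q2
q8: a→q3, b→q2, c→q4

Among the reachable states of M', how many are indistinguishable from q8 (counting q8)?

3

Start with accepting vs non-accepting: {q0,q1,q4,q5,q7,q8} | {q2,q3,q6}.
Split {q0,q1,q4,q5,q7,q8} by δ(·,a) → {q0,q1,q8} and {q4,q5,q7}.
Split {q2,q3,q6} by δ(·,a) → {q3,q6} and {q2}.
Refine {q4,q5,q7} on symbol b: members go to different blocks, giving {q4,q5} and {q7}.
Stable partition: {q0,q1,q8} | {q3,q6} | {q4,q5} | {q2} | {q7} — 5 equivalence classes.
State q8 belongs to the block {q0,q1,q8}, which has 3 states.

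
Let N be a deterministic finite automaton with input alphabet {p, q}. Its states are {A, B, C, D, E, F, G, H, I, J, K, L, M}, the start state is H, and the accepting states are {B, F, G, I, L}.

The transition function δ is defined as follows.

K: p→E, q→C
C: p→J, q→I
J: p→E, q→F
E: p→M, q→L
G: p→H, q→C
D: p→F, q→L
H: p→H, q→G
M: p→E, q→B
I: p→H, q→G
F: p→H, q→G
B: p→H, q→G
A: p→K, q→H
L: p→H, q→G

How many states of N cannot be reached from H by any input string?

Starting at H and following transitions, the reachable set is {B, C, E, F, G, H, I, J, L, M}. That leaves A, D, K unreachable — 3 in total.

3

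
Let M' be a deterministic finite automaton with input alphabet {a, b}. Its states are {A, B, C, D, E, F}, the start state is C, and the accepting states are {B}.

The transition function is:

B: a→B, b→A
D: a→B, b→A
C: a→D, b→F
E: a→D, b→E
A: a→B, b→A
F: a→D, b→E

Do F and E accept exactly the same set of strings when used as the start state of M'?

All states are reachable from the start state.
P0 = {B} | {A,C,D,E,F}.
Split {A,C,D,E,F} by δ(·,a) → {C,E,F} and {A,D}.
No further refinement is possible. Final partition (3 blocks): {B} | {C,E,F} | {A,D}.
F and E lie in the same block of the stable partition, so they are equivalent — no string distinguishes them.

Yes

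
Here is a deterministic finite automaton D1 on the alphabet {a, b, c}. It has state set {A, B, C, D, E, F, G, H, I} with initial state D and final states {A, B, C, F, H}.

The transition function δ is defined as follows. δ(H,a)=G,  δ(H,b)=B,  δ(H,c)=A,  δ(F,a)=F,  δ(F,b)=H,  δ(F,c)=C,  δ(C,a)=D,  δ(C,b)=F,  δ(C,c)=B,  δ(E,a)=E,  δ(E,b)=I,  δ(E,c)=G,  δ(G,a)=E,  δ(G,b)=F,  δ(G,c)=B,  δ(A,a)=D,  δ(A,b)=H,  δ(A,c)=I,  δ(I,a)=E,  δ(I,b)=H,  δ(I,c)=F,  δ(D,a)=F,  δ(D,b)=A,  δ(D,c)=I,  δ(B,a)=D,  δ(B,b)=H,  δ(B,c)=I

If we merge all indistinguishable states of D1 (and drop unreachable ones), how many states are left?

Initial partition by acceptance: {A,B,C,F,H} | {D,E,G,I}.
Refine {A,B,C,F,H} on symbol a: members go to different blocks, giving {A,B,C,H} and {F}.
Refine {A,B,C,H} on symbol b: members go to different blocks, giving {A,B,H} and {C}.
On input c, block {A,B,H} splits into {A,B} and {H}.
Refine {D,E,G,I} on symbol a: members go to different blocks, giving {E,G,I} and {D}.
On input b, block {E,G,I} splits into {E} and {G} and {I}.
The partition is now stable with 8 blocks: {A,B} | {E} | {F} | {C} | {H} | {D} | {G} | {I}.

8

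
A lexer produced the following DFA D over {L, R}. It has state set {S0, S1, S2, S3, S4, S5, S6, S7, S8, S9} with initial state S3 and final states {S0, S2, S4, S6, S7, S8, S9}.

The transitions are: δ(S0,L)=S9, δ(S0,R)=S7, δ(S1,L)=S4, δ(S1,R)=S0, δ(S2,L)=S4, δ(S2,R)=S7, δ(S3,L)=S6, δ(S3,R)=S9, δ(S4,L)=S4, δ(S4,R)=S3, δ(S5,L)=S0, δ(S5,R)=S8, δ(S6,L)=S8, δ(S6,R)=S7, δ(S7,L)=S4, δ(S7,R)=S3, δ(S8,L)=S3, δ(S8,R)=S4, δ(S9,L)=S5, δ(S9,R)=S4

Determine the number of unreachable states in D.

2

No path from S3 leads to S1, S2; the other 8 states are all reachable.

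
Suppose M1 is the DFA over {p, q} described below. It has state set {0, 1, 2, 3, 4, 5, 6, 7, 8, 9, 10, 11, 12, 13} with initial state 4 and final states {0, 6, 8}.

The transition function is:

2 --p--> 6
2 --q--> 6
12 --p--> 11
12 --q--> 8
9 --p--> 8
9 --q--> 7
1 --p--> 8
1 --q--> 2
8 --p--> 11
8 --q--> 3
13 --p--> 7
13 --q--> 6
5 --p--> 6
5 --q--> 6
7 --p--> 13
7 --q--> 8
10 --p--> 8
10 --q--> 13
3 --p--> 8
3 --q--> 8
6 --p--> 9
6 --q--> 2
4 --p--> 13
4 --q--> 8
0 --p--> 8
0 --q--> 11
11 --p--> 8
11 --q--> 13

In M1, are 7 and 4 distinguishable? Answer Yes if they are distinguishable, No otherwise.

No

States {0,1,5,10,12} cannot be reached from the start state, so discard them.
P0 = {6,8} | {2,3,4,7,9,11,13}.
On input p, block {2,3,4,7,9,11,13} splits into {2,3,9,11} and {4,7,13}.
Split {2,3,9,11} by δ(·,q) → {2,3} and {9,11}.
Stable partition: {6,8} | {2,3} | {4,7,13} | {9,11} — 4 equivalence classes.
7 and 4 lie in the same block of the stable partition, so they are equivalent — no string distinguishes them.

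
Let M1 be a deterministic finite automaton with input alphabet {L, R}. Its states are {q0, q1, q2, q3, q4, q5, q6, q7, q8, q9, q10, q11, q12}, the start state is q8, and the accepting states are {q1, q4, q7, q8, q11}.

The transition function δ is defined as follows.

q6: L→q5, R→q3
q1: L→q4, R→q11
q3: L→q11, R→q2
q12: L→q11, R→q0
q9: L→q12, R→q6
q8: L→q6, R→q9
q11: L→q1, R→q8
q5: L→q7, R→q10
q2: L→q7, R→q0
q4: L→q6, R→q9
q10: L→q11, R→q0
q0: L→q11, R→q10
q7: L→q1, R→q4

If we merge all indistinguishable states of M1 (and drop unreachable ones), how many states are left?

Every state is reachable, so we keep all 13.
Start with accepting vs non-accepting: {q1,q4,q7,q8,q11} | {q0,q2,q3,q5,q6,q9,q10,q12}.
On input L, block {q1,q4,q7,q8,q11} splits into {q1,q7,q11} and {q4,q8}.
Refine {q1,q7,q11} on symbol L: members go to different blocks, giving {q7,q11} and {q1}.
Split {q0,q2,q3,q5,q6,q9,q10,q12} by δ(·,L) → {q0,q2,q3,q5,q10,q12} and {q6,q9}.
On input R, block {q6,q9} splits into {q6} and {q9}.
No further refinement is possible. Final partition (6 blocks): {q7,q11} | {q0,q2,q3,q5,q10,q12} | {q4,q8} | {q1} | {q6} | {q9}.

6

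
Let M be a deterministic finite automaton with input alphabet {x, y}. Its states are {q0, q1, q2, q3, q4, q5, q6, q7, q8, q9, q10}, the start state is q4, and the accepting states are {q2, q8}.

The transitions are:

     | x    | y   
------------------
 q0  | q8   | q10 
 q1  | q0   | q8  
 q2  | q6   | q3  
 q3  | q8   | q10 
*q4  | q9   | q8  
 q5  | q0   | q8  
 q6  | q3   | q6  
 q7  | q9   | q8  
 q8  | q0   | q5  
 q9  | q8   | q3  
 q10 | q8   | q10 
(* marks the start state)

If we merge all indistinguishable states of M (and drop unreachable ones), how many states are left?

Reachable states from the start: {q0,q3,q4,q5,q8,q9,q10}. Unreachable: {q1,q2,q6,q7} — drop them.
P0 = {q8} | {q0,q3,q4,q5,q9,q10}.
Split {q0,q3,q4,q5,q9,q10} by δ(·,x) → {q0,q3,q9,q10} and {q4,q5}.
The partition is now stable with 3 blocks: {q8} | {q0,q3,q9,q10} | {q4,q5}.

3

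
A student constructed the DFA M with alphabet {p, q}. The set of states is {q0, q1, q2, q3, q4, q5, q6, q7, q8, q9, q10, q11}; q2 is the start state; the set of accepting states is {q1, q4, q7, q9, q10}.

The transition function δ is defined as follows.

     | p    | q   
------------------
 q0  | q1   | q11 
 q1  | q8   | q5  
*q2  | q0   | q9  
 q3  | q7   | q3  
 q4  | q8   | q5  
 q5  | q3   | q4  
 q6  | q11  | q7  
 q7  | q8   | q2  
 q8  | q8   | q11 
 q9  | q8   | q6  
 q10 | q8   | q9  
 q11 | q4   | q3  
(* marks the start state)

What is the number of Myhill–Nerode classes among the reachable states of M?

First remove the unreachable states {q10}; 11 states remain.
Start with accepting vs non-accepting: {q1,q4,q7,q9} | {q0,q2,q3,q5,q6,q8,q11}.
Split {q0,q2,q3,q5,q6,q8,q11} by δ(·,p) → {q2,q5,q6,q8} and {q0,q3,q11}.
Split {q2,q5,q6,q8} by δ(·,p) → {q2,q5,q6} and {q8}.
The partition is now stable with 4 blocks: {q1,q4,q7,q9} | {q2,q5,q6} | {q0,q3,q11} | {q8}.

4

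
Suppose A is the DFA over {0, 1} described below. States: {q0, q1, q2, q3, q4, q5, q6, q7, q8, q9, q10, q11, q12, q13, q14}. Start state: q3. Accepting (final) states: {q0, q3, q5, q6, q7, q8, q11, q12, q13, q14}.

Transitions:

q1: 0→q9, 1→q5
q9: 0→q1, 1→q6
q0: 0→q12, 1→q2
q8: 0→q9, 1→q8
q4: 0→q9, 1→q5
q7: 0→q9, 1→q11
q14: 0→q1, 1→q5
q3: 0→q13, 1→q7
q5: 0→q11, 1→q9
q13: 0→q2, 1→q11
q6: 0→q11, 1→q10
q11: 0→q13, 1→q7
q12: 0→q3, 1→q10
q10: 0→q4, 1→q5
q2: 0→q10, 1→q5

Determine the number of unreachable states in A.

4

BFS from q3 reaches {q1, q2, q3, q4, q5, q6, q7, q9, q10, q11, q13}; the 4 state(s) q0, q8, q12, q14 are never visited.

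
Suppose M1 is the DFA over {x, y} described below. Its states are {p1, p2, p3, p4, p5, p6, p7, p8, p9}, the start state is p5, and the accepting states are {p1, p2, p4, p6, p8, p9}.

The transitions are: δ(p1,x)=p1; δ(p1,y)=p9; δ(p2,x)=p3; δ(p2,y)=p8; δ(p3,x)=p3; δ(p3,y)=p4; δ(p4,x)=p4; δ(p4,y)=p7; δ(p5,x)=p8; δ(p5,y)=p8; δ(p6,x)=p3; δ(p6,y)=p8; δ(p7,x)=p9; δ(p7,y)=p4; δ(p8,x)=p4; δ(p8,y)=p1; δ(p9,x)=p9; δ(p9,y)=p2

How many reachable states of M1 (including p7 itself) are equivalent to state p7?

States {p6} cannot be reached from the start state, so discard them.
P0 = {p1,p2,p4,p8,p9} | {p3,p5,p7}.
Split {p1,p2,p4,p8,p9} by δ(·,x) → {p1,p4,p8,p9} and {p2}.
Split {p1,p4,p8,p9} by δ(·,y) → {p1,p8} and {p4} and {p9}.
Split {p1,p8} by δ(·,x) → {p1} and {p8}.
On input x, block {p3,p5,p7} splits into {p3} and {p5} and {p7}.
The partition is now stable with 8 blocks: {p1} | {p3} | {p2} | {p4} | {p9} | {p8} | {p5} | {p7}.
The equivalence class containing p7 is {p7}, of size 1.

1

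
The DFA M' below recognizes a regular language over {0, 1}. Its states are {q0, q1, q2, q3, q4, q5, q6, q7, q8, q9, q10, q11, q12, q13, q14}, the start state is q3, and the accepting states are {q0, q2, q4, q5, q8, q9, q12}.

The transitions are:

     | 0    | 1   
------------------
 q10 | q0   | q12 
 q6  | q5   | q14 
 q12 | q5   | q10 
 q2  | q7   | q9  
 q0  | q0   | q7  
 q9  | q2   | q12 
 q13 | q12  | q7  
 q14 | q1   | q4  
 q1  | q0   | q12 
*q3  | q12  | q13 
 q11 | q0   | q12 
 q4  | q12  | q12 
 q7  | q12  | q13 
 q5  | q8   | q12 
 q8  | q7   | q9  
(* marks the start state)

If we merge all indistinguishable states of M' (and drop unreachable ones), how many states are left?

States {q1,q4,q6,q11,q14} cannot be reached from the start state, so discard them.
P0 = {q0,q2,q5,q8,q9,q12} | {q3,q7,q10,q13}.
Split {q0,q2,q5,q8,q9,q12} by δ(·,0) → {q0,q5,q9,q12} and {q2,q8}.
On input 0, block {q0,q5,q9,q12} splits into {q0,q12} and {q5,q9}.
Split {q0,q12} by δ(·,0) → {q0} and {q12}.
On input 0, block {q3,q7,q10,q13} splits into {q3,q7,q13} and {q10}.
No further refinement is possible. Final partition (6 blocks): {q0} | {q3,q7,q13} | {q2,q8} | {q5,q9} | {q12} | {q10}.

6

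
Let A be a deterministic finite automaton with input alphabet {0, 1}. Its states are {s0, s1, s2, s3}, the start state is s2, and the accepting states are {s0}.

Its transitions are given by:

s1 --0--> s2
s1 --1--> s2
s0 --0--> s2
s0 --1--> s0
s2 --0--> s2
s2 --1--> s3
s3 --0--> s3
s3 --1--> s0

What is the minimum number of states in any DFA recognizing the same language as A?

First remove the unreachable states {s1}; 3 states remain.
P0 = {s0} | {s2,s3}.
Refine {s2,s3} on symbol 1: members go to different blocks, giving {s2} and {s3}.
The partition is now stable with 3 blocks: {s0} | {s2} | {s3}.

3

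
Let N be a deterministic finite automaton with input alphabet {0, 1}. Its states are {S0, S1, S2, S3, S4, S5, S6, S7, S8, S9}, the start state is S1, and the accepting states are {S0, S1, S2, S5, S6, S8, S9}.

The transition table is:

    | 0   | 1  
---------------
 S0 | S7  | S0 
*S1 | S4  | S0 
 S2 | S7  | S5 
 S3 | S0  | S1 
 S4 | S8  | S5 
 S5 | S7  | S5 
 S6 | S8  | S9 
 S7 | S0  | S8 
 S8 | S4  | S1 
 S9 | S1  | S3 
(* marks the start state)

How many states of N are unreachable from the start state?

4

BFS from S1 reaches {S0, S1, S4, S5, S7, S8}; the 4 state(s) S2, S3, S6, S9 are never visited.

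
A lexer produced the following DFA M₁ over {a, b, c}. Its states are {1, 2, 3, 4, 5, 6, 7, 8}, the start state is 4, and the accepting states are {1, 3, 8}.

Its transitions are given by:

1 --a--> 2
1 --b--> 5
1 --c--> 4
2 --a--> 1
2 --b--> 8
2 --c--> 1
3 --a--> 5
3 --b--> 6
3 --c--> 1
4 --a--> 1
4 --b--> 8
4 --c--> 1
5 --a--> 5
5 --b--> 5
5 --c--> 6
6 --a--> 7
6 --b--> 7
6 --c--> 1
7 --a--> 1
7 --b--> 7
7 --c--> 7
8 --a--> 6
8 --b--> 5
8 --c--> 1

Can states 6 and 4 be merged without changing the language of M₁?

No

First remove the unreachable states {3}; 7 states remain.
P0 = {1,8} | {2,4,5,6,7}.
Refine {1,8} on symbol c: members go to different blocks, giving {1} and {8}.
Refine {2,4,5,6,7} on symbol a: members go to different blocks, giving {2,4,7} and {5,6}.
On input b, block {2,4,7} splits into {2,4} and {7}.
Refine {5,6} on symbol a: members go to different blocks, giving {5} and {6}.
No further refinement is possible. Final partition (6 blocks): {1} | {2,4} | {8} | {5} | {7} | {6}.
6 and 4 end up in different blocks, so they are distinguishable. For instance, the string 'a' is accepted from only 4.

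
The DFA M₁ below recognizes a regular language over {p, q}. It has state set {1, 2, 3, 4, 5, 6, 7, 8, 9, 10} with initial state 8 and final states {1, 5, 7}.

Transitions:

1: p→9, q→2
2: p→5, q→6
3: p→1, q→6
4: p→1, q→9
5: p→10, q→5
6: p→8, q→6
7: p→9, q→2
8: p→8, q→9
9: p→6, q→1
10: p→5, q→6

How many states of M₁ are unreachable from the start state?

No path from 8 leads to 3, 4, 7; the other 7 states are all reachable.

3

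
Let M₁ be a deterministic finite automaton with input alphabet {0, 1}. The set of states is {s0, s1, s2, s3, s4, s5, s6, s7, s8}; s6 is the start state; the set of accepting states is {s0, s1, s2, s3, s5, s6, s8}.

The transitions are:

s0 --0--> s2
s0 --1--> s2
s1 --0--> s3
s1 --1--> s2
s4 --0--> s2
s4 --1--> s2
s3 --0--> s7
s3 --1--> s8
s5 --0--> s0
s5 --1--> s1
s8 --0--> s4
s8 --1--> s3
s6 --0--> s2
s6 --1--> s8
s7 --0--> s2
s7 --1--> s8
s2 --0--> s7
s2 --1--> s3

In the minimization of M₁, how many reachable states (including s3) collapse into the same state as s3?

Reachable states from the start: {s2,s3,s4,s6,s7,s8}. Unreachable: {s0,s1,s5} — drop them.
Initial partition by acceptance: {s2,s3,s6,s8} | {s4,s7}.
On input 0, block {s2,s3,s6,s8} splits into {s2,s3,s8} and {s6}.
The partition is now stable with 3 blocks: {s2,s3,s8} | {s4,s7} | {s6}.
State s3 belongs to the block {s2,s3,s8}, which has 3 states.

3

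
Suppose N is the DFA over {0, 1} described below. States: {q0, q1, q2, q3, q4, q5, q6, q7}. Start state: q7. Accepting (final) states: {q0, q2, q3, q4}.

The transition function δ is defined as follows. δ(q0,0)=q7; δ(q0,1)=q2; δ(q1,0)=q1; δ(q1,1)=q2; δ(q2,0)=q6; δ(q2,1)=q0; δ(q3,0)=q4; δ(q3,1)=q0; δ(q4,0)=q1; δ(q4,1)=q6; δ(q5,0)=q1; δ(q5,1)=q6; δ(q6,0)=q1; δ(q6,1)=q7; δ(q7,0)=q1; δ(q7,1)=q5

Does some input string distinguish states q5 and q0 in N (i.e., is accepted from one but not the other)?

Yes

First remove the unreachable states {q3,q4}; 6 states remain.
Initial partition by acceptance: {q0,q2} | {q1,q5,q6,q7}.
Refine {q1,q5,q6,q7} on symbol 1: members go to different blocks, giving {q5,q6,q7} and {q1}.
Stable partition: {q0,q2} | {q5,q6,q7} | {q1} — 3 equivalence classes.
q5 and q0 end up in different blocks, so they are distinguishable. For instance, the string 'ε' is accepted from only q0.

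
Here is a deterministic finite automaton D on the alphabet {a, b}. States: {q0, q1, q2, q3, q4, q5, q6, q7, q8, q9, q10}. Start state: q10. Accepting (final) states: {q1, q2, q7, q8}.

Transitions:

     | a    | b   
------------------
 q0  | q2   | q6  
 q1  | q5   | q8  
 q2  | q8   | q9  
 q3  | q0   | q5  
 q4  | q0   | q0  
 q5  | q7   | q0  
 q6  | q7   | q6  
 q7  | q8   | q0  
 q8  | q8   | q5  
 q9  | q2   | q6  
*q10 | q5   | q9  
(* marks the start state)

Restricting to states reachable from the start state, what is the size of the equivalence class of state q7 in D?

3

States {q1,q3,q4} cannot be reached from the start state, so discard them.
P0 = {q2,q7,q8} | {q0,q5,q6,q9,q10}.
Split {q0,q5,q6,q9,q10} by δ(·,a) → {q0,q5,q6,q9} and {q10}.
No further refinement is possible. Final partition (3 blocks): {q2,q7,q8} | {q0,q5,q6,q9} | {q10}.
The equivalence class containing q7 is {q2,q7,q8}, of size 3.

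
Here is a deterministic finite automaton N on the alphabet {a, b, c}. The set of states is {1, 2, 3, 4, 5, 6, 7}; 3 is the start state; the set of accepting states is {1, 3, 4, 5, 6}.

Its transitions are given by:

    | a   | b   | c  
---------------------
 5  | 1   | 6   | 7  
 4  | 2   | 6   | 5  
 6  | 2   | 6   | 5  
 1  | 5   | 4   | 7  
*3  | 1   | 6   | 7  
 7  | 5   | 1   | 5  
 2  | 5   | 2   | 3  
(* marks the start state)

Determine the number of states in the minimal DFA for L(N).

4

Initial partition by acceptance: {1,3,4,5,6} | {2,7}.
Split {1,3,4,5,6} by δ(·,a) → {1,3,5} and {4,6}.
Split {2,7} by δ(·,b) → {2} and {7}.
No further refinement is possible. Final partition (4 blocks): {1,3,5} | {2} | {4,6} | {7}.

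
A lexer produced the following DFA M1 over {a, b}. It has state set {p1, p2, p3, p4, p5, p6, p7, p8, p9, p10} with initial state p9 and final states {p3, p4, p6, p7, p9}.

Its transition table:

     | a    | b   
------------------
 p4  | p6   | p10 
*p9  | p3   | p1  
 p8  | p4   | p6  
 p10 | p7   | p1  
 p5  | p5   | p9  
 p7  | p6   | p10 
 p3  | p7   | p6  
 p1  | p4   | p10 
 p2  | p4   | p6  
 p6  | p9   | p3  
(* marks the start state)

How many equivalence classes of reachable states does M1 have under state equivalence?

Reachable states from the start: {p1,p3,p4,p6,p7,p9,p10}. Unreachable: {p2,p5,p8} — drop them.
P0 = {p3,p4,p6,p7,p9} | {p1,p10}.
Split {p3,p4,p6,p7,p9} by δ(·,b) → {p4,p7,p9} and {p3,p6}.
The partition is now stable with 3 blocks: {p4,p7,p9} | {p1,p10} | {p3,p6}.

3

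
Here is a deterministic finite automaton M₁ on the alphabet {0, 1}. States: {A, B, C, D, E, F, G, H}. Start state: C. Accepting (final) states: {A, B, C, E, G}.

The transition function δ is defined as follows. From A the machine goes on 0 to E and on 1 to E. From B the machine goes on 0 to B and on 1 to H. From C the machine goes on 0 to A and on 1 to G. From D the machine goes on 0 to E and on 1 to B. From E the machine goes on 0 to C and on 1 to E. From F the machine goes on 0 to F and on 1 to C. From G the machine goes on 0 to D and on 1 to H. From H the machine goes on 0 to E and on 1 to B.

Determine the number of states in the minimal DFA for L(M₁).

States {F} cannot be reached from the start state, so discard them.
Initial partition by acceptance: {A,B,C,E,G} | {D,H}.
Split {A,B,C,E,G} by δ(·,0) → {A,B,C,E} and {G}.
Split {A,B,C,E} by δ(·,1) → {A,E} and {B} and {C}.
Refine {A,E} on symbol 0: members go to different blocks, giving {A} and {E}.
The partition is now stable with 6 blocks: {A} | {D,H} | {G} | {B} | {C} | {E}.

6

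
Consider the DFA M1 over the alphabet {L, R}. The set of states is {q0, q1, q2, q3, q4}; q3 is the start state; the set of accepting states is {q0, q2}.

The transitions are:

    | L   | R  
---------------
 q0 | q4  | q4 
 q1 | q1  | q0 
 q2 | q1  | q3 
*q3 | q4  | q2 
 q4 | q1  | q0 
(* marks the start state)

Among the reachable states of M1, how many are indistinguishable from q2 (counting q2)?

2

Initial partition by acceptance: {q0,q2} | {q1,q3,q4}.
The partition is now stable with 2 blocks: {q0,q2} | {q1,q3,q4}.
The equivalence class containing q2 is {q0,q2}, of size 2.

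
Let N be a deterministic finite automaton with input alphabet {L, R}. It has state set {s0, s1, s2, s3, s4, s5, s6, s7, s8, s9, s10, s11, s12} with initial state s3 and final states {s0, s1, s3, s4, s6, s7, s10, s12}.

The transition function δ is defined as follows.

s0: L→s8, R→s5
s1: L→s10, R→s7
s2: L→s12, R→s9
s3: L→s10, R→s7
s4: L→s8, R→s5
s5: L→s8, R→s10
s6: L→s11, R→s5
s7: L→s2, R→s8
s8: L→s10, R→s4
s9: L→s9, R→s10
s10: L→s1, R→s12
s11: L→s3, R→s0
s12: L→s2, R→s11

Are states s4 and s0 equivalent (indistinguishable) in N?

Yes

Reachable states from the start: {s0,s1,s2,s3,s4,s5,s7,s8,s9,s10,s11,s12}. Unreachable: {s6} — drop them.
P0 = {s0,s1,s3,s4,s7,s10,s12} | {s2,s5,s8,s9,s11}.
On input L, block {s0,s1,s3,s4,s7,s10,s12} splits into {s0,s4,s7,s12} and {s1,s3,s10}.
On input L, block {s2,s5,s8,s9,s11} splits into {s5,s9} and {s8,s11} and {s2}.
Split {s0,s4,s7,s12} by δ(·,L) → {s0,s4} and {s7,s12}.
On input L, block {s5,s9} splits into {s5} and {s9}.
Stable partition: {s0,s4} | {s5} | {s1,s3,s10} | {s8,s11} | {s2} | {s7,s12} | {s9} — 7 equivalence classes.
s4 and s0 lie in the same block of the stable partition, so they are equivalent — no string distinguishes them.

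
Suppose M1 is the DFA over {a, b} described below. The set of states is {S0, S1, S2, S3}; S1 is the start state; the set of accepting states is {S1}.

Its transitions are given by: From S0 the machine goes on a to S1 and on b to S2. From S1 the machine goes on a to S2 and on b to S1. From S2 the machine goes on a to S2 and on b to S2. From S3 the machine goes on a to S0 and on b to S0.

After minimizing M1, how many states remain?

Reachable states from the start: {S1,S2}. Unreachable: {S0,S3} — drop them.
Initial partition by acceptance: {S1} | {S2}.
Stable partition: {S1} | {S2} — 2 equivalence classes.

2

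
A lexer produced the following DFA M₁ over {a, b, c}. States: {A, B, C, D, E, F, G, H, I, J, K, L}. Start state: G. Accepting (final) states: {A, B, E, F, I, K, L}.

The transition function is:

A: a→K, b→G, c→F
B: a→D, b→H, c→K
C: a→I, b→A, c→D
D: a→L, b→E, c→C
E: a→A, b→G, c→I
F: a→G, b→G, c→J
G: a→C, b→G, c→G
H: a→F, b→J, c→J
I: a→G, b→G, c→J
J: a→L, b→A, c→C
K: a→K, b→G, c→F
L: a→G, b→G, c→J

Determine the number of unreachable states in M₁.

2

No path from G leads to B, H; the other 10 states are all reachable.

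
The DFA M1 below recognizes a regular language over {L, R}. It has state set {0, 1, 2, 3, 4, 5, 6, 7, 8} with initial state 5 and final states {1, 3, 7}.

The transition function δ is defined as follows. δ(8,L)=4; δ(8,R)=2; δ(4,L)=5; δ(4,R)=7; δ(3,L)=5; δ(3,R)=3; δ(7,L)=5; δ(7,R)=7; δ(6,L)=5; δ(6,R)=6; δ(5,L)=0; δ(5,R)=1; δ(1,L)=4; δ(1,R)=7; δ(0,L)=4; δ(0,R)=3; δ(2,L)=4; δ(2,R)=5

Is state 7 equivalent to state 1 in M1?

States {2,6,8} cannot be reached from the start state, so discard them.
Start with accepting vs non-accepting: {1,3,7} | {0,4,5}.
No further refinement is possible. Final partition (2 blocks): {1,3,7} | {0,4,5}.
7 and 1 lie in the same block of the stable partition, so they are equivalent — no string distinguishes them.

Yes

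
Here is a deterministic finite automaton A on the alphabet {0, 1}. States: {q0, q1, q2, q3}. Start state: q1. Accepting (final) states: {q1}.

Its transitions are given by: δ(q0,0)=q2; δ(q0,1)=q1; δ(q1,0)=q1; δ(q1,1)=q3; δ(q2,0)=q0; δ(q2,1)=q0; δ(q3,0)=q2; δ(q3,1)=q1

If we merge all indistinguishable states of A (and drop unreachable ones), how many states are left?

P0 = {q1} | {q0,q2,q3}.
Split {q0,q2,q3} by δ(·,1) → {q0,q3} and {q2}.
The partition is now stable with 3 blocks: {q1} | {q0,q3} | {q2}.

3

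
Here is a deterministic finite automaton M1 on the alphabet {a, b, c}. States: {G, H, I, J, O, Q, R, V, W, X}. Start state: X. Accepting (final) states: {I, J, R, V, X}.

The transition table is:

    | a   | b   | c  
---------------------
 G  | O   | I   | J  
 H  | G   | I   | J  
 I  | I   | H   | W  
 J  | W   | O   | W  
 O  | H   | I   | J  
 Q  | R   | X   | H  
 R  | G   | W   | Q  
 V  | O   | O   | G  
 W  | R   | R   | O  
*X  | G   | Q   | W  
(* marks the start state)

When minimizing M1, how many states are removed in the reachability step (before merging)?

1

No path from X leads to V; the other 9 states are all reachable.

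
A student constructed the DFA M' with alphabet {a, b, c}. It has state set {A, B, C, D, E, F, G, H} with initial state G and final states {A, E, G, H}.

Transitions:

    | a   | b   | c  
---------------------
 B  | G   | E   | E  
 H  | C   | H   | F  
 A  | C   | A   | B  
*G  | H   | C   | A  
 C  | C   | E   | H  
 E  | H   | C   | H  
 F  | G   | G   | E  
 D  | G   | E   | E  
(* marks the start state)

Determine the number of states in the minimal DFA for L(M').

Reachable states from the start: {A,B,C,E,F,G,H}. Unreachable: {D} — drop them.
P0 = {A,E,G,H} | {B,C,F}.
Refine {A,E,G,H} on symbol a: members go to different blocks, giving {A,H} and {E,G}.
Refine {B,C,F} on symbol a: members go to different blocks, giving {B,F} and {C}.
No further refinement is possible. Final partition (4 blocks): {A,H} | {B,F} | {E,G} | {C}.

4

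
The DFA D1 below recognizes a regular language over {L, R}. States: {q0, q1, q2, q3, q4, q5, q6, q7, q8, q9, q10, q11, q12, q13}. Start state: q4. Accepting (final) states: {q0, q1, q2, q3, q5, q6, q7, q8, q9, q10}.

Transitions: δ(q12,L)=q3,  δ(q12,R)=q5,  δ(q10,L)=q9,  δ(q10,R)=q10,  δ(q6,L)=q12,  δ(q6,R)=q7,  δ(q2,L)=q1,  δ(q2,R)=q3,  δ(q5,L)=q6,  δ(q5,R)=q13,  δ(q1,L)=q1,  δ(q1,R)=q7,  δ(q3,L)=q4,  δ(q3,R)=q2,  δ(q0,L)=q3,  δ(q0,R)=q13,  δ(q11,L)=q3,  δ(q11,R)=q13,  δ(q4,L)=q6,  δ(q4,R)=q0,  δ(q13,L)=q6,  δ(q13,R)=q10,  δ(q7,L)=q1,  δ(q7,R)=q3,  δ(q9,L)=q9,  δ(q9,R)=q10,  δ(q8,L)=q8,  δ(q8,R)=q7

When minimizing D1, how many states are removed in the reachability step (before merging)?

No path from q4 leads to q8, q11; the other 12 states are all reachable.

2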